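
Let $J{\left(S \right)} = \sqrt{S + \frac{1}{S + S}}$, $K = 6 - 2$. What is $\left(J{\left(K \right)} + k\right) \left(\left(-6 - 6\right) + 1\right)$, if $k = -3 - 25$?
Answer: $308 - \frac{11 \sqrt{66}}{4} \approx 285.66$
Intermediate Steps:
$k = -28$
$K = 4$ ($K = 6 - 2 = 4$)
$J{\left(S \right)} = \sqrt{S + \frac{1}{2 S}}$
$\left(J{\left(K \right)} + k\right) \left(\left(-6 - 6\right) + 1\right) = \left(\frac{\sqrt{\frac{2}{4} + 4 \cdot 4}}{2} - 28\right) \left(\left(-6 - 6\right) + 1\right) = \left(\frac{\sqrt{2 \cdot \frac{1}{4} + 16}}{2} - 28\right) \left(-12 + 1\right) = \left(\frac{\sqrt{\frac{1}{2} + 16}}{2} - 28\right) \left(-11\right) = \left(\frac{\sqrt{\frac{33}{2}}}{2} - 28\right) \left(-11\right) = \left(\frac{\frac{1}{2} \sqrt{66}}{2} - 28\right) \left(-11\right) = \left(\frac{\sqrt{66}}{4} - 28\right) \left(-11\right) = \left(-28 + \frac{\sqrt{66}}{4}\right) \left(-11\right) = 308 - \frac{11 \sqrt{66}}{4}$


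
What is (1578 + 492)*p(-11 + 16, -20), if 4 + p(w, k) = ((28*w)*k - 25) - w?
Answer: -5866380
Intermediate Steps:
p(w, k) = -29 - w + 28*k*w (p(w, k) = -4 + (((28*w)*k - 25) - w) = -4 + ((28*k*w - 25) - w) = -4 + ((-25 + 28*k*w) - w) = -4 + (-25 - w + 28*k*w) = -29 - w + 28*k*w)
(1578 + 492)*p(-11 + 16, -20) = (1578 + 492)*(-29 - (-11 + 16) + 28*(-20)*(-11 + 16)) = 2070*(-29 - 1*5 + 28*(-20)*5) = 2070*(-29 - 5 - 2800) = 2070*(-2834) = -5866380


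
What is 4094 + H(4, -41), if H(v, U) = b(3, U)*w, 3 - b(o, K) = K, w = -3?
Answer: 3962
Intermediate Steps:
b(o, K) = 3 - K
H(v, U) = -9 + 3*U (H(v, U) = (3 - U)*(-3) = -9 + 3*U)
4094 + H(4, -41) = 4094 + (-9 + 3*(-41)) = 4094 + (-9 - 123) = 4094 - 132 = 3962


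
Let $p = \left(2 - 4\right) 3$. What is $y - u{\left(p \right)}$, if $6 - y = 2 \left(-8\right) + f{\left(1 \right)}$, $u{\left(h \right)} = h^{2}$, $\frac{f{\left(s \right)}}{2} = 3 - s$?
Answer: $-18$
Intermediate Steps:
$p = -6$ ($p = \left(-2\right) 3 = -6$)
$f{\left(s \right)} = 6 - 2 s$ ($f{\left(s \right)} = 2 \left(3 - s\right) = 6 - 2 s$)
$y = 18$ ($y = 6 - \left(2 \left(-8\right) + \left(6 - 2\right)\right) = 6 - \left(-16 + \left(6 - 2\right)\right) = 6 - \left(-16 + 4\right) = 6 - -12 = 6 + 12 = 18$)
$y - u{\left(p \right)} = 18 - \left(-6\right)^{2} = 18 - 36 = -18$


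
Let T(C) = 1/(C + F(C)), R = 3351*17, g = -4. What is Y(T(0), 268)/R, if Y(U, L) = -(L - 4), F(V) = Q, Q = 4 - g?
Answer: -88/18989 ≈ -0.0046343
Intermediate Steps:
Q = 8 (Q = 4 - 1*(-4) = 4 + 4 = 8)
F(V) = 8
R = 56967
T(C) = 1/(8 + C) (T(C) = 1/(C + 8) = 1/(8 + C))
Y(U, L) = 4 - L (Y(U, L) = -(-4 + L) = 4 - L)
Y(T(0), 268)/R = (4 - 1*268)/56967 = (4 - 268)*(1/56967) = -264*1/56967 = -88/18989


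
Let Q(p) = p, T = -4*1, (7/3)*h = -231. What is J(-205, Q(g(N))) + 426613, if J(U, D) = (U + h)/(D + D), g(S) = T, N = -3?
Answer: 426651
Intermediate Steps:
h = -99 (h = (3/7)*(-231) = -99)
T = -4
g(S) = -4
J(U, D) = (-99 + U)/(2*D) (J(U, D) = (U - 99)/(D + D) = (-99 + U)/((2*D)) = (-99 + U)*(1/(2*D)) = (-99 + U)/(2*D))
J(-205, Q(g(N))) + 426613 = (1/2)*(-99 - 205)/(-4) + 426613 = (1/2)*(-1/4)*(-304) + 426613 = 38 + 426613 = 426651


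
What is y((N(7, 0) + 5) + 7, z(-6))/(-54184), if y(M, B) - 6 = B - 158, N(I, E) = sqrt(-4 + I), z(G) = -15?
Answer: 167/54184 ≈ 0.0030821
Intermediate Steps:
y(M, B) = -152 + B (y(M, B) = 6 + (B - 158) = 6 + (-158 + B) = -152 + B)
y((N(7, 0) + 5) + 7, z(-6))/(-54184) = (-152 - 15)/(-54184) = -167*(-1/54184) = 167/54184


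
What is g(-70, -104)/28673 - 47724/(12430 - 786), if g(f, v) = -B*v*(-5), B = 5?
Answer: -8528443/2035783 ≈ -4.1893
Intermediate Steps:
g(f, v) = 25*v (g(f, v) = -5*v*(-5) = -(-25)*v = 25*v)
g(-70, -104)/28673 - 47724/(12430 - 786) = (25*(-104))/28673 - 47724/(12430 - 786) = -2600*1/28673 - 47724/11644 = -2600/28673 - 47724*1/11644 = -2600/28673 - 291/71 = -8528443/2035783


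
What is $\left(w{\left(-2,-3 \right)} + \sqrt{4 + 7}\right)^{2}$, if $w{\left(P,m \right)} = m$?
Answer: $\left(3 - \sqrt{11}\right)^{2} \approx 0.10025$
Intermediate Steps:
$\left(w{\left(-2,-3 \right)} + \sqrt{4 + 7}\right)^{2} = \left(-3 + \sqrt{4 + 7}\right)^{2} = \left(-3 + \sqrt{11}\right)^{2}$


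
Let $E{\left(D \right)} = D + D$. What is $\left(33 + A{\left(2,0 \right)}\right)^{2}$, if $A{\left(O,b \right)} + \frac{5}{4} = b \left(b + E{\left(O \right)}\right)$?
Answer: $\frac{16129}{16} \approx 1008.1$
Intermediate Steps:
$E{\left(D \right)} = 2 D$
$A{\left(O,b \right)} = - \frac{5}{4} + b \left(b + 2 O\right)$
$\left(33 + A{\left(2,0 \right)}\right)^{2} = \left(33 + \left(- \frac{5}{4} + 0^{2} + 2 \cdot 2 \cdot 0\right)\right)^{2} = \left(33 + \left(- \frac{5}{4} + 0 + 0\right)\right)^{2} = \left(33 - \frac{5}{4}\right)^{2} = \left(\frac{127}{4}\right)^{2} = \frac{16129}{16}$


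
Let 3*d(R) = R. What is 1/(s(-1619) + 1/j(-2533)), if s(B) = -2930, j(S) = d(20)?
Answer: -20/58597 ≈ -0.00034131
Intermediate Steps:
d(R) = R/3
j(S) = 20/3 (j(S) = (⅓)*20 = 20/3)
1/(s(-1619) + 1/j(-2533)) = 1/(-2930 + 1/(20/3)) = 1/(-2930 + 3/20) = 1/(-58597/20) = -20/58597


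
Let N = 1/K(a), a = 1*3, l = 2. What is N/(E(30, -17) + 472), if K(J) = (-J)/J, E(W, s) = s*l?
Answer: -1/438 ≈ -0.0022831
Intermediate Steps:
a = 3
E(W, s) = 2*s (E(W, s) = s*2 = 2*s)
K(J) = -1
N = -1 (N = 1/(-1) = -1)
N/(E(30, -17) + 472) = -1/(2*(-17) + 472) = -1/(-34 + 472) = -1/438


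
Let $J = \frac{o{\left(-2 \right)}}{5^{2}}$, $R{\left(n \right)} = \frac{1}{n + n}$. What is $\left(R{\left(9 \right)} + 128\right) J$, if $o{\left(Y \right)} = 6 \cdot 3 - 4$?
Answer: $\frac{3227}{45} \approx 71.711$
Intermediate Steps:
$o{\left(Y \right)} = 14$ ($o{\left(Y \right)} = 18 - 4 = 14$)
$R{\left(n \right)} = \frac{1}{2 n}$
$J = \frac{14}{25}$ ($J = \frac{14}{5^{2}} = \frac{14}{25} \approx 0.56$)
$\left(R{\left(9 \right)} + 128\right) J = \left(\frac{1}{2 \cdot 9} + 128\right) \frac{14}{25} = \left(\frac{1}{2} \cdot \frac{1}{9} + 128\right) \frac{14}{25} = \left(\frac{1}{18} + 128\right) \frac{14}{25} = \frac{2305}{18} \cdot \frac{14}{25} = \frac{3227}{45}$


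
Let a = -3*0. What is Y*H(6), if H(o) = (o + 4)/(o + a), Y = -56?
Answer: -280/3 ≈ -93.333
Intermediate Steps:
a = 0
H(o) = (4 + o)/o (H(o) = (o + 4)/(o + 0) = (4 + o)/o)
Y*H(6) = -56*(4 + 6)/6 = -28*10/3 = -56*5/3 = -280/3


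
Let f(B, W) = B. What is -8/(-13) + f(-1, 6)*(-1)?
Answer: 21/13 ≈ 1.6154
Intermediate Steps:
-8/(-13) + f(-1, 6)*(-1) = -8/(-13) - 1*(-1) = -8*(-1/13) + 1 = 8/13 + 1 = 21/13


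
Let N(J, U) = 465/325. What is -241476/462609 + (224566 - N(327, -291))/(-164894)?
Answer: -3113576577611/1652764716330 ≈ -1.8839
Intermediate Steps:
N(J, U) = 93/65 (N(J, U) = 465*(1/325) = 93/65)
-241476/462609 + (224566 - N(327, -291))/(-164894) = -241476/462609 + (224566 - 1*93/65)/(-164894) = -241476*1/462609 + (224566 - 93/65)*(-1/164894) = -80492/154203 + (14596697/65)*(-1/164894) = -80492/154203 - 14596697/10718110 = -3113576577611/1652764716330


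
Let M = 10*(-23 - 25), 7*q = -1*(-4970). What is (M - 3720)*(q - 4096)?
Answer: 14221200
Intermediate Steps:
q = 710 (q = (-1*(-4970))/7 = (⅐)*4970 = 710)
M = -480 (M = 10*(-48) = -480)
(M - 3720)*(q - 4096) = (-480 - 3720)*(710 - 4096) = -4200*(-3386) = 14221200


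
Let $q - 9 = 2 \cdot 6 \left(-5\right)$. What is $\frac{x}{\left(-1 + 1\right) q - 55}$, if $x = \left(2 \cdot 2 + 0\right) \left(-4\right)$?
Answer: $\frac{16}{55} \approx 0.29091$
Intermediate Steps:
$q = -51$ ($q = 9 + 2 \cdot 6 \left(-5\right) = 9 + 12 \left(-5\right) = 9 - 60 = -51$)
$x = -16$ ($x = \left(4 + 0\right) \left(-4\right) = 4 \left(-4\right) = -16$)
$\frac{x}{\left(-1 + 1\right) q - 55} = \frac{1}{\left(-1 + 1\right) \left(-51\right) - 55} \left(-16\right) = \frac{1}{0 \left(-51\right) - 55} \left(-16\right) = \frac{1}{0 - 55} \left(-16\right) = \frac{1}{-55} \left(-16\right) = \left(- \frac{1}{55}\right) \left(-16\right) = \frac{16}{55}$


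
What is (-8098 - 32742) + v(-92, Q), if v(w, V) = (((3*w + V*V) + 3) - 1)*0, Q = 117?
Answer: -40840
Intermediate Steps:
v(w, V) = 0 (v(w, V) = (((3*w + V²) + 3) - 1)*0 = (((V² + 3*w) + 3) - 1)*0 = ((3 + V² + 3*w) - 1)*0 = (2 + V² + 3*w)*0 = 0)
(-8098 - 32742) + v(-92, Q) = (-8098 - 32742) + 0 = -40840 + 0 = -40840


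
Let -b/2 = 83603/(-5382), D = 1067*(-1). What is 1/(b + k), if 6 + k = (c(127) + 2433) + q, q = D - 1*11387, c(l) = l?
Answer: -207/2042869 ≈ -0.00010133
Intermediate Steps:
D = -1067
q = -12454 (q = -1067 - 1*11387 = -1067 - 11387 = -12454)
b = 6431/207 (b = -167206/(-5382) = -167206*(-1)/5382 = -2*(-6431/414) = 6431/207 ≈ 31.068)
k = -9900 (k = -6 + ((127 + 2433) - 12454) = -6 + (2560 - 12454) = -6 - 9894 = -9900)
1/(b + k) = 1/(6431/207 - 9900) = 1/(-2042869/207) = -207/2042869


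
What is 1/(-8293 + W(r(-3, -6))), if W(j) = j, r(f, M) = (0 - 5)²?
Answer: -1/8268 ≈ -0.00012095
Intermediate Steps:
r(f, M) = 25 (r(f, M) = (-5)² = 25)
1/(-8293 + W(r(-3, -6))) = 1/(-8293 + 25) = 1/(-8268) = -1/8268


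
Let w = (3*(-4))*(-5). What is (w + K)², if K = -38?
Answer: 484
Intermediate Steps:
w = 60 (w = -12*(-5) = 60)
(w + K)² = (60 - 38)² = 22² = 484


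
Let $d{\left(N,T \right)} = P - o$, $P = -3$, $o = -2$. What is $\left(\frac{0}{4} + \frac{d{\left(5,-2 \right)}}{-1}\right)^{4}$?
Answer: $1$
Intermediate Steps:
$d{\left(N,T \right)} = -1$ ($d{\left(N,T \right)} = -3 - -2 = -3 + 2 = -1$)
$\left(\frac{0}{4} + \frac{d{\left(5,-2 \right)}}{-1}\right)^{4} = \left(\frac{0}{4} - \frac{1}{-1}\right)^{4} = \left(0 \cdot \frac{1}{4} - -1\right)^{4} = \left(0 + 1\right)^{4} = 1^{4} = 1$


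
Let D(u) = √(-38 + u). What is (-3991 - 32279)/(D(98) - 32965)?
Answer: 239128110/217338233 + 14508*√15/217338233 ≈ 1.1005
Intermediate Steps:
(-3991 - 32279)/(D(98) - 32965) = (-3991 - 32279)/(√(-38 + 98) - 32965) = -36270/(√60 - 32965) = -36270/(2*√15 - 32965) = -36270/(-32965 + 2*√15)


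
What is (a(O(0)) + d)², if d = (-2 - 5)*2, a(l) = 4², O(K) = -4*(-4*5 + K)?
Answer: 4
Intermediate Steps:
O(K) = 80 - 4*K (O(K) = -4*(-20 + K) = 80 - 4*K)
a(l) = 16
d = -14 (d = -7*2 = -14)
(a(O(0)) + d)² = (16 - 14)² = 2² = 4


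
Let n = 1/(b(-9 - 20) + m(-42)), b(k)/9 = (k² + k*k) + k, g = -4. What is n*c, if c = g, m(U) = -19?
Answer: -2/7429 ≈ -0.00026922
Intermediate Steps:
b(k) = 9*k + 18*k² (b(k) = 9*((k² + k*k) + k) = 9*((k² + k²) + k) = 9*(2*k² + k) = 9*(k + 2*k²) = 9*k + 18*k²)
c = -4
n = 1/14858 (n = 1/(9*(-9 - 20)*(1 + 2*(-9 - 20)) - 19) = 1/(9*(-29)*(1 + 2*(-29)) - 19) = 1/(9*(-29)*(1 - 58) - 19) = 1/(9*(-29)*(-57) - 19) = 1/(14877 - 19) = 1/14858 ≈ 6.7304e-5)
n*c = (1/14858)*(-4) = -2/7429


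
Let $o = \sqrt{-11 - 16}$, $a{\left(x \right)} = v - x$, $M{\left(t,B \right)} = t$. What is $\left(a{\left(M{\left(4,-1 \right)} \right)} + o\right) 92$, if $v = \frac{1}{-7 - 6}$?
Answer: $- \frac{4876}{13} + 276 i \sqrt{3} \approx -375.08 + 478.05 i$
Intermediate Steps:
$v = - \frac{1}{13}$ ($v = \frac{1}{-13} = - \frac{1}{13} \approx -0.076923$)
$a{\left(x \right)} = - \frac{1}{13} - x$
$o = 3 i \sqrt{3}$ ($o = \sqrt{-27} = 3 i \sqrt{3} \approx 5.1962 i$)
$\left(a{\left(M{\left(4,-1 \right)} \right)} + o\right) 92 = \left(\left(- \frac{1}{13} - 4\right) + 3 i \sqrt{3}\right) 92 = \left(- \frac{53}{13} + 3 i \sqrt{3}\right) 92 = - \frac{4876}{13} + 276 i \sqrt{3}$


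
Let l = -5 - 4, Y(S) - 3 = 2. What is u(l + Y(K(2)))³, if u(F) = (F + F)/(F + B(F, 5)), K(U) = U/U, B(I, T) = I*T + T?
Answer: 512/6859 ≈ 0.074646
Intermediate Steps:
B(I, T) = T + I*T
K(U) = 1
Y(S) = 5 (Y(S) = 3 + 2 = 5)
l = -9
u(F) = 2*F/(5 + 6*F) (u(F) = (F + F)/(F + 5*(1 + F)) = (2*F)/(F + (5 + 5*F)) = (2*F)/(5 + 6*F) = 2*F/(5 + 6*F))
u(l + Y(K(2)))³ = (2*(-9 + 5)/(5 + 6*(-9 + 5)))³ = (2*(-4)/(5 + 6*(-4)))³ = (2*(-4)/(5 - 24))³ = (2*(-4)/(-19))³ = (2*(-4)*(-1/19))³ = (8/19)³ = 512/6859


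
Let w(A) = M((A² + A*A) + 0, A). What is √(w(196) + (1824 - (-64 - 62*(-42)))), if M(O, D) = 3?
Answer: I*√713 ≈ 26.702*I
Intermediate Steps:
w(A) = 3
√(w(196) + (1824 - (-64 - 62*(-42)))) = √(3 + (1824 - (-64 - 62*(-42)))) = √(3 + (1824 - (-64 + 2604))) = √(3 + (1824 - 1*2540)) = √(3 + (1824 - 2540)) = √(3 - 716) = √(-713) = I*√713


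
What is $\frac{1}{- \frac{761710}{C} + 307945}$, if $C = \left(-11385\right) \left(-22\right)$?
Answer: $\frac{25047}{7713022244} \approx 3.2474 \cdot 10^{-6}$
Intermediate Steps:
$C = 250470$
$\frac{1}{- \frac{761710}{C} + 307945} = \frac{1}{- \frac{761710}{250470} + 307945} = \frac{1}{\left(-761710\right) \frac{1}{250470} + 307945} = \frac{1}{- \frac{76171}{25047} + 307945} = \frac{1}{\frac{7713022244}{25047}} = \frac{25047}{7713022244}$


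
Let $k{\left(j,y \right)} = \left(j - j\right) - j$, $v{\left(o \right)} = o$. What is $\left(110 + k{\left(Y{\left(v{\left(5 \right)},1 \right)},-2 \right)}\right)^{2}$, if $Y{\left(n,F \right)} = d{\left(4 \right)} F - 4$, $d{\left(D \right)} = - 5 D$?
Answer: $17956$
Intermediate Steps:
$Y{\left(n,F \right)} = -4 - 20 F$ ($Y{\left(n,F \right)} = \left(-5\right) 4 F - 4 = - 20 F - 4 = -4 - 20 F$)
$k{\left(j,y \right)} = - j$ ($k{\left(j,y \right)} = 0 - j = - j$)
$\left(110 + k{\left(Y{\left(v{\left(5 \right)},1 \right)},-2 \right)}\right)^{2} = \left(110 - \left(-4 - 20\right)\right)^{2} = \left(110 - -24\right)^{2} = \left(110 + 24\right)^{2} = 134^{2} = 17956$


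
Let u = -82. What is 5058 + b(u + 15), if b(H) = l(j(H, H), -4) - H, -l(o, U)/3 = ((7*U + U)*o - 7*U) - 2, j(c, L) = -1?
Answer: 4951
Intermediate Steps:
l(o, U) = 6 + 21*U - 24*U*o (l(o, U) = -3*(((7*U + U)*o - 7*U) - 2) = -3*(((8*U)*o - 7*U) - 2) = -3*((8*U*o - 7*U) - 2) = -3*((-7*U + 8*U*o) - 2) = -3*(-2 - 7*U + 8*U*o) = 6 + 21*U - 24*U*o)
b(H) = -174 - H (b(H) = (6 + 21*(-4) - 24*(-4)*(-1)) - H = (6 - 84 - 96) - H = -174 - H)
5058 + b(u + 15) = 5058 + (-174 - (-82 + 15)) = 5058 + (-174 - 1*(-67)) = 5058 + (-174 + 67) = 5058 - 107 = 4951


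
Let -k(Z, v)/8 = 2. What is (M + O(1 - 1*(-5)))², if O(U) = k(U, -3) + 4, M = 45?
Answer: 1089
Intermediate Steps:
k(Z, v) = -16 (k(Z, v) = -8*2 = -16)
O(U) = -12 (O(U) = -16 + 4 = -12)
(M + O(1 - 1*(-5)))² = (45 - 12)² = 33² = 1089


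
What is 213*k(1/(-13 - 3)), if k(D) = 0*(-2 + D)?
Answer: 0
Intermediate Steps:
k(D) = 0
213*k(1/(-13 - 3)) = 213*0 = 0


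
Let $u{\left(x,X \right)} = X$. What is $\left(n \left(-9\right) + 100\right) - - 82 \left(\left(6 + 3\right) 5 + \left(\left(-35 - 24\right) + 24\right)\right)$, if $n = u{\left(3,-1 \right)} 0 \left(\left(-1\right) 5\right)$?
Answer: $920$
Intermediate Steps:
$n = 0$ ($n = \left(-1\right) 0 \left(\left(-1\right) 5\right) = 0 \left(-5\right) = 0$)
$\left(n \left(-9\right) + 100\right) - - 82 \left(\left(6 + 3\right) 5 + \left(\left(-35 - 24\right) + 24\right)\right) = \left(0 \left(-9\right) + 100\right) - - 82 \left(\left(6 + 3\right) 5 + \left(\left(-35 - 24\right) + 24\right)\right) = \left(0 + 100\right) - - 82 \left(9 \cdot 5 + \left(-59 + 24\right)\right) = 100 - - 82 \left(45 - 35\right) = 100 - \left(-82\right) 10 = 100 - -820 = 100 + 820 = 920$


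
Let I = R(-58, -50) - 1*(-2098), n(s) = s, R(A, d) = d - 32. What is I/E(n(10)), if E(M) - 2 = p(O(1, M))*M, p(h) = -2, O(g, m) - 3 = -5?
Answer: -112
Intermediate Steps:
R(A, d) = -32 + d
O(g, m) = -2 (O(g, m) = 3 - 5 = -2)
E(M) = 2 - 2*M
I = 2016 (I = (-32 - 50) - 1*(-2098) = -82 + 2098 = 2016)
I/E(n(10)) = 2016/(2 - 2*10) = 2016/(2 - 20) = 2016/(-18) = 2016*(-1/18) = -112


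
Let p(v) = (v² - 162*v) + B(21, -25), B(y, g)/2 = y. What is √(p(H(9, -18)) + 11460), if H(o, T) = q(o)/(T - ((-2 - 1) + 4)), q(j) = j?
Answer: 9*√51605/19 ≈ 107.61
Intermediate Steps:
B(y, g) = 2*y
H(o, T) = o/(-1 + T) (H(o, T) = o/(T - ((-2 - 1) + 4)) = o/(T - (-3 + 4)) = o/(T - 1*1) = o/(T - 1) = o/(-1 + T))
p(v) = 42 + v² - 162*v (p(v) = (v² - 162*v) + 2*21 = (v² - 162*v) + 42 = 42 + v² - 162*v)
√(p(H(9, -18)) + 11460) = √((42 + (9/(-1 - 18))² - 1458/(-1 - 18)) + 11460) = √((42 + (9/(-19))² - 1458/(-19)) + 11460) = √((42 + (9*(-1/19))² - 1458*(-1)/19) + 11460) = √((42 + (-9/19)² - 162*(-9/19)) + 11460) = √((42 + 81/361 + 1458/19) + 11460) = √(42945/361 + 11460) = √(4180005/361) = 9*√51605/19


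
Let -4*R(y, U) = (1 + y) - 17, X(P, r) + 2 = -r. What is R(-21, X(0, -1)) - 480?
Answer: -1883/4 ≈ -470.75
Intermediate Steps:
X(P, r) = -2 - r
R(y, U) = 4 - y/4 (R(y, U) = -((1 + y) - 17)/4 = -(-16 + y)/4 = 4 - y/4)
R(-21, X(0, -1)) - 480 = (4 - ¼*(-21)) - 480 = (4 + 21/4) - 480 = 37/4 - 480 = -1883/4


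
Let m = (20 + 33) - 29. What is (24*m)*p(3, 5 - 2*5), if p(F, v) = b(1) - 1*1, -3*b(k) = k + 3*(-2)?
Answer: 384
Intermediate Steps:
b(k) = 2 - k/3 (b(k) = -(k + 3*(-2))/3 = -(k - 6)/3 = -(-6 + k)/3 = 2 - k/3)
p(F, v) = ⅔ (p(F, v) = (2 - ⅓*1) - 1*1 = (2 - ⅓) - 1 = 5/3 - 1 = ⅔)
m = 24 (m = 53 - 29 = 24)
(24*m)*p(3, 5 - 2*5) = (24*24)*(⅔) = 576*(⅔) = 384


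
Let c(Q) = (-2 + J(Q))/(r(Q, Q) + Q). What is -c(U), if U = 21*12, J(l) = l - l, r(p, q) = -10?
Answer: 1/121 ≈ 0.0082645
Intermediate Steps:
J(l) = 0
U = 252
c(Q) = -2/(-10 + Q) (c(Q) = (-2 + 0)/(-10 + Q) = -2/(-10 + Q))
-c(U) = -(-2)/(-10 + 252) = -(-2)/242 = -1*(-1/121) = 1/121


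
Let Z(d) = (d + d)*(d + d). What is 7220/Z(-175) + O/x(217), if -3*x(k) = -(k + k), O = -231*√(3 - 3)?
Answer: 361/6125 ≈ 0.058939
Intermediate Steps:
O = 0 (O = -231*√0 = -231*0 = 0)
x(k) = 2*k/3 (x(k) = -(-1)*(k + k)/3 = -(-1)*2*k/3 = -(-2)*k/3 = 2*k/3)
Z(d) = 4*d² (Z(d) = (2*d)*(2*d) = 4*d²)
7220/Z(-175) + O/x(217) = 7220/((4*(-175)²)) + 0/(((⅔)*217)) = 7220/((4*30625)) + 0/(434/3) = 7220/122500 + 0*(3/434) = 7220*(1/122500) + 0 = 361/6125 + 0 = 361/6125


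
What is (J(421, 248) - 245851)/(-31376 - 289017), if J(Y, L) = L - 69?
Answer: 245672/320393 ≈ 0.76678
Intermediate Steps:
J(Y, L) = -69 + L
(J(421, 248) - 245851)/(-31376 - 289017) = ((-69 + 248) - 245851)/(-31376 - 289017) = (179 - 245851)/(-320393) = -245672*(-1/320393) = 245672/320393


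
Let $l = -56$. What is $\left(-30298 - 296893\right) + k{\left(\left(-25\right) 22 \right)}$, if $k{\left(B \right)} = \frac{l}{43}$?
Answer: $- \frac{14069269}{43} \approx -3.2719 \cdot 10^{5}$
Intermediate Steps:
$k{\left(B \right)} = - \frac{56}{43}$
$\left(-30298 - 296893\right) + k{\left(\left(-25\right) 22 \right)} = \left(-30298 - 296893\right) - \frac{56}{43} = -327191 - \frac{56}{43} = - \frac{14069269}{43}$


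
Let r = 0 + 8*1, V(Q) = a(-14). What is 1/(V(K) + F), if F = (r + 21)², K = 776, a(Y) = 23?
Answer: 1/864 ≈ 0.0011574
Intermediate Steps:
V(Q) = 23
r = 8 (r = 0 + 8 = 8)
F = 841 (F = (8 + 21)² = 29² = 841)
1/(V(K) + F) = 1/(23 + 841) = 1/864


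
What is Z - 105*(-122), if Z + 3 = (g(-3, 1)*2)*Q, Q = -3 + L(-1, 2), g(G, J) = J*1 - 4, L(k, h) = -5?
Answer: 12855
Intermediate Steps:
g(G, J) = -4 + J (g(G, J) = J - 4 = -4 + J)
Q = -8 (Q = -3 - 5 = -8)
Z = 45 (Z = -3 + ((-4 + 1)*2)*(-8) = -3 - 3*2*(-8) = -3 - 6*(-8) = -3 + 48 = 45)
Z - 105*(-122) = 45 - 105*(-122) = 45 + 12810 = 12855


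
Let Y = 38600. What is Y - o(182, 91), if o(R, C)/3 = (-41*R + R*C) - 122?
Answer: 11666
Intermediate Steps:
o(R, C) = -366 - 123*R + 3*C*R (o(R, C) = 3*((-41*R + R*C) - 122) = 3*((-41*R + C*R) - 122) = 3*(-122 - 41*R + C*R) = -366 - 123*R + 3*C*R)
Y - o(182, 91) = 38600 - (-366 - 123*182 + 3*91*182) = 38600 - (-366 - 22386 + 49686) = 38600 - 1*26934 = 38600 - 26934 = 11666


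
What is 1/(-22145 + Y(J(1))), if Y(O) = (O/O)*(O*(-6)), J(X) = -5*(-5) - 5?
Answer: -1/22265 ≈ -4.4914e-5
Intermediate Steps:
J(X) = 20 (J(X) = 25 - 5 = 20)
Y(O) = -6*O (Y(O) = 1*(-6*O) = -6*O)
1/(-22145 + Y(J(1))) = 1/(-22145 - 6*20) = 1/(-22145 - 120) = 1/(-22265) = -1/22265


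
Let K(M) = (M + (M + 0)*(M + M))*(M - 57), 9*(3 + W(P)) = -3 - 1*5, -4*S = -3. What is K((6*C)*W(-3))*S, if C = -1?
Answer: -505505/18 ≈ -28084.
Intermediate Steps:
S = ¾ (S = -¼*(-3) = ¾ ≈ 0.75000)
W(P) = -35/9 (W(P) = -3 + (-3 - 1*5)/9 = -3 + (-3 - 5)/9 = -3 + (⅑)*(-8) = -3 - 8/9 = -35/9)
K(M) = (-57 + M)*(M + 2*M²) (K(M) = (M + M*(2*M))*(-57 + M) = (M + 2*M²)*(-57 + M) = (-57 + M)*(M + 2*M²))
K((6*C)*W(-3))*S = (((6*(-1))*(-35/9))*(-57 - 113*6*(-1)*(-35)/9 + 2*((6*(-1))*(-35/9))²))*(¾) = ((-6*(-35/9))*(-57 - (-678)*(-35)/9 + 2*(-6*(-35/9))²))*(¾) = (70*(-57 - 113*70/3 + 2*(70/3)²)/3)*(¾) = (70*(-57 - 7910/3 + 2*(4900/9))/3)*(¾) = (70*(-57 - 7910/3 + 9800/9)/3)*(¾) = ((70/3)*(-14443/9))*(¾) = -1011010/27*¾ = -505505/18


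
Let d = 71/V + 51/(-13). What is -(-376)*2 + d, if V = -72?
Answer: 699277/936 ≈ 747.09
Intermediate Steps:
d = -4595/936 (d = 71/(-72) + 51/(-13) = 71*(-1/72) + 51*(-1/13) = -71/72 - 51/13 = -4595/936 ≈ -4.9092)
-(-376)*2 + d = -(-376)*2 - 4595/936 = -94*(-8) - 4595/936 = 752 - 4595/936 = 699277/936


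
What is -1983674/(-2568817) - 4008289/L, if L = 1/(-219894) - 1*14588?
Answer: 2270515224426878624/8240286296034841 ≈ 275.54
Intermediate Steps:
L = -3207813673/219894 (L = -1/219894 - 14588 = -3207813673/219894 ≈ -14588.)
-1983674/(-2568817) - 4008289/L = -1983674/(-2568817) - 4008289/(-3207813673/219894) = -1983674*(-1/2568817) - 4008289*(-219894/3207813673) = 1983674/2568817 + 881398701366/3207813673 = 2270515224426878624/8240286296034841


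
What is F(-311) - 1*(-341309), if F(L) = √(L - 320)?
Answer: 341309 + I*√631 ≈ 3.4131e+5 + 25.12*I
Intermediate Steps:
F(L) = √(-320 + L)
F(-311) - 1*(-341309) = √(-320 - 311) - 1*(-341309) = √(-631) + 341309 = I*√631 + 341309 = 341309 + I*√631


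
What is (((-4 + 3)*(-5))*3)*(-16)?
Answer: -240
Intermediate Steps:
(((-4 + 3)*(-5))*3)*(-16) = (-1*(-5)*3)*(-16) = (5*3)*(-16) = 15*(-16) = -240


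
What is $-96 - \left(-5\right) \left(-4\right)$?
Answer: $-116$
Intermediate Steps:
$-96 - \left(-5\right) \left(-4\right) = -96 - 20 = -116$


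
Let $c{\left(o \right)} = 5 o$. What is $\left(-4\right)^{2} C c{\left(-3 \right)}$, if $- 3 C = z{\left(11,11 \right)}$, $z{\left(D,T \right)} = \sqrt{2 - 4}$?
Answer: $80 i \sqrt{2} \approx 113.14 i$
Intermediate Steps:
$z{\left(D,T \right)} = i \sqrt{2}$ ($z{\left(D,T \right)} = \sqrt{-2} = i \sqrt{2}$)
$C = - \frac{i \sqrt{2}}{3} \approx - 0.4714 i$
$\left(-4\right)^{2} C c{\left(-3 \right)} = \left(-4\right)^{2} \left(- \frac{i \sqrt{2}}{3}\right) 5 \left(-3\right) = 16 \left(- \frac{i \sqrt{2}}{3}\right) \left(-15\right) = - \frac{16 i \sqrt{2}}{3} \left(-15\right) = 80 i \sqrt{2}$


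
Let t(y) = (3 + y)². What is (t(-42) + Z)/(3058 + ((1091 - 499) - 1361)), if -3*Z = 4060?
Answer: 503/6867 ≈ 0.073249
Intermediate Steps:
Z = -4060/3 (Z = -⅓*4060 = -4060/3 ≈ -1353.3)
(t(-42) + Z)/(3058 + ((1091 - 499) - 1361)) = ((3 - 42)² - 4060/3)/(3058 + ((1091 - 499) - 1361)) = ((-39)² - 4060/3)/(3058 + (592 - 1361)) = (1521 - 4060/3)/(3058 - 769) = (503/3)/2289 = (503/3)*(1/2289) = 503/6867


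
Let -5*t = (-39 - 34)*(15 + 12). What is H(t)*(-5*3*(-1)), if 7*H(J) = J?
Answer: 5913/7 ≈ 844.71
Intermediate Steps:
t = 1971/5 (t = -(-39 - 34)*(15 + 12)/5 = -(-73)*27/5 = -⅕*(-1971) = 1971/5 ≈ 394.20)
H(J) = J/7
H(t)*(-5*3*(-1)) = ((⅐)*(1971/5))*(-5*3*(-1)) = 1971*(-15*(-1))/35 = (1971/35)*15 = 5913/7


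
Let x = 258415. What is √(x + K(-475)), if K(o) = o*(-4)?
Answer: √260315 ≈ 510.21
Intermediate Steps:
K(o) = -4*o
√(x + K(-475)) = √(258415 - 4*(-475)) = √(258415 + 1900) = √260315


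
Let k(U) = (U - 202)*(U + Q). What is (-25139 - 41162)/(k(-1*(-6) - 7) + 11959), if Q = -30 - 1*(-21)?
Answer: -66301/13989 ≈ -4.7395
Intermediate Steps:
Q = -9 (Q = -30 + 21 = -9)
k(U) = (-202 + U)*(-9 + U) (k(U) = (U - 202)*(U - 9) = (-202 + U)*(-9 + U))
(-25139 - 41162)/(k(-1*(-6) - 7) + 11959) = (-25139 - 41162)/((1818 + (-1*(-6) - 7)² - 211*(-1*(-6) - 7)) + 11959) = -66301/((1818 + (6 - 7)² - 211*(6 - 7)) + 11959) = -66301/((1818 + (-1)² - 211*(-1)) + 11959) = -66301/((1818 + 1 + 211) + 11959) = -66301/(2030 + 11959) = -66301/13989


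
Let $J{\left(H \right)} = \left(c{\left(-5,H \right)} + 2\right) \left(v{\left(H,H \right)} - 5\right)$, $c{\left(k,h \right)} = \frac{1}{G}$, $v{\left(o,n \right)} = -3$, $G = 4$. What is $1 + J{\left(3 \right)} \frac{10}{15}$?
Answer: $-11$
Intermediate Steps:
$c{\left(k,h \right)} = \frac{1}{4}$
$J{\left(H \right)} = -18$ ($J{\left(H \right)} = \left(\frac{1}{4} + 2\right) \left(-3 - 5\right) = \frac{9}{4} \left(-8\right) = -18$)
$1 + J{\left(3 \right)} \frac{10}{15} = 1 - 18 \cdot \frac{10}{15} = 1 - 18 \cdot 10 \cdot \frac{1}{15} = 1 - 12 = -11$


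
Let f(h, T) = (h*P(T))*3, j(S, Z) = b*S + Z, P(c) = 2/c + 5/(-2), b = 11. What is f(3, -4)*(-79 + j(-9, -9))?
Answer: 5049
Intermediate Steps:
P(c) = -5/2 + 2/c (P(c) = 2/c + 5*(-1/2) = 2/c - 5/2 = -5/2 + 2/c)
j(S, Z) = Z + 11*S (j(S, Z) = 11*S + Z = Z + 11*S)
f(h, T) = 3*h*(-5/2 + 2/T) (f(h, T) = (h*(-5/2 + 2/T))*3 = 3*h*(-5/2 + 2/T))
f(3, -4)*(-79 + j(-9, -9)) = (-15/2*3 + 6*3/(-4))*(-79 + (-9 + 11*(-9))) = (-45/2 + 6*3*(-1/4))*(-79 + (-9 - 99)) = (-45/2 - 9/2)*(-79 - 108) = -27*(-187) = 5049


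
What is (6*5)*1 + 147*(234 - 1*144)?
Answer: 13260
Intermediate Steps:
(6*5)*1 + 147*(234 - 1*144) = 30*1 + 147*(234 - 144) = 30 + 147*90 = 30 + 13230 = 13260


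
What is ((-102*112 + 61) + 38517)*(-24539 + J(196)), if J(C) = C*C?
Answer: 376816058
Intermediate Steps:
J(C) = C²
((-102*112 + 61) + 38517)*(-24539 + J(196)) = ((-102*112 + 61) + 38517)*(-24539 + 196²) = ((-11424 + 61) + 38517)*(-24539 + 38416) = (-11363 + 38517)*13877 = 27154*13877 = 376816058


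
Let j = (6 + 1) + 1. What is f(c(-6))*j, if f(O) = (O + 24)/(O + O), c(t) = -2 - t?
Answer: 28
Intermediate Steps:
j = 8 (j = 7 + 1 = 8)
f(O) = (24 + O)/(2*O) (f(O) = (24 + O)/((2*O)) = (24 + O)*(1/(2*O)) = (24 + O)/(2*O))
f(c(-6))*j = ((24 + (-2 - 1*(-6)))/(2*(-2 - 1*(-6))))*8 = ((24 + (-2 + 6))/(2*(-2 + 6)))*8 = ((½)*(24 + 4)/4)*8 = ((½)*(¼)*28)*8 = (7/2)*8 = 28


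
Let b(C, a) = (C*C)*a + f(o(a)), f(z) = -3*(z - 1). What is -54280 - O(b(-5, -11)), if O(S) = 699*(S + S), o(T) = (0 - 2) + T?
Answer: 271454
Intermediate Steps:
o(T) = -2 + T
f(z) = 3 - 3*z (f(z) = -3*(-1 + z) = 3 - 3*z)
b(C, a) = 9 - 3*a + a*C**2 (b(C, a) = (C*C)*a + (3 - 3*(-2 + a)) = C**2*a + (3 + (6 - 3*a)) = a*C**2 + (9 - 3*a) = 9 - 3*a + a*C**2)
O(S) = 1398*S (O(S) = 699*(2*S) = 1398*S)
-54280 - O(b(-5, -11)) = -54280 - 1398*(9 - 3*(-11) - 11*(-5)**2) = -54280 - 1398*(9 + 33 - 11*25) = -54280 - 1398*(9 + 33 - 275) = -54280 - 1398*(-233) = -54280 - 1*(-325734) = -54280 + 325734 = 271454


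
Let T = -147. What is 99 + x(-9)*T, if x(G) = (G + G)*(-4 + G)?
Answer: -34299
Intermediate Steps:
x(G) = 2*G*(-4 + G) (x(G) = (2*G)*(-4 + G) = 2*G*(-4 + G))
99 + x(-9)*T = 99 + (2*(-9)*(-4 - 9))*(-147) = 99 + (2*(-9)*(-13))*(-147) = 99 + 234*(-147) = 99 - 34398 = -34299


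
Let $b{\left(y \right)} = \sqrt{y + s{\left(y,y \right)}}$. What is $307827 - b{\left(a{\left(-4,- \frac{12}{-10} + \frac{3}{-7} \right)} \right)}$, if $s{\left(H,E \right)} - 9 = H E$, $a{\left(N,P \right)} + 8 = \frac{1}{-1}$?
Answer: $307818$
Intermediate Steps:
$a{\left(N,P \right)} = -9$ ($a{\left(N,P \right)} = -8 + \frac{1}{-1} = -8 - 1 = -9$)
$s{\left(H,E \right)} = 9 + E H$ ($s{\left(H,E \right)} = 9 + H E = 9 + E H$)
$b{\left(y \right)} = \sqrt{9 + y + y^{2}}$ ($b{\left(y \right)} = \sqrt{y + \left(9 + y y\right)} = \sqrt{y + \left(9 + y^{2}\right)} = \sqrt{9 + y + y^{2}}$)
$307827 - b{\left(a{\left(-4,- \frac{12}{-10} + \frac{3}{-7} \right)} \right)} = 307827 - \sqrt{9 - 9 + \left(-9\right)^{2}} = 307827 - \sqrt{9 - 9 + 81} = 307827 - \sqrt{81} = 307827 - 9 = 307818$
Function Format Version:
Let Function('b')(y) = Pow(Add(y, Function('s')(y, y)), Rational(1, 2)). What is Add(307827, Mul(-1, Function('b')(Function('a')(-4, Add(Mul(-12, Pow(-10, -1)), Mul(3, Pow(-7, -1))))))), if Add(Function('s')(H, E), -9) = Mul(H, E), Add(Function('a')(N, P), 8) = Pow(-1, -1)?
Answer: 307818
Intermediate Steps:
Function('a')(N, P) = -9 (Function('a')(N, P) = Add(-8, Pow(-1, -1)) = Add(-8, -1) = -9)
Function('s')(H, E) = Add(9, Mul(E, H)) (Function('s')(H, E) = Add(9, Mul(H, E)) = Add(9, Mul(E, H)))
Function('b')(y) = Pow(Add(9, y, Pow(y, 2)), Rational(1, 2)) (Function('b')(y) = Pow(Add(y, Add(9, Mul(y, y))), Rational(1, 2)) = Pow(Add(y, Add(9, Pow(y, 2))), Rational(1, 2)) = Pow(Add(9, y, Pow(y, 2)), Rational(1, 2)))
Add(307827, Mul(-1, Function('b')(Function('a')(-4, Add(Mul(-12, Pow(-10, -1)), Mul(3, Pow(-7, -1))))))) = Add(307827, Mul(-1, Pow(Add(9, -9, Pow(-9, 2)), Rational(1, 2)))) = Add(307827, Mul(-1, Pow(Add(9, -9, 81), Rational(1, 2)))) = Add(307827, Mul(-1, Pow(81, Rational(1, 2)))) = Add(307827, Mul(-1, 9)) = Add(307827, -9) = 307818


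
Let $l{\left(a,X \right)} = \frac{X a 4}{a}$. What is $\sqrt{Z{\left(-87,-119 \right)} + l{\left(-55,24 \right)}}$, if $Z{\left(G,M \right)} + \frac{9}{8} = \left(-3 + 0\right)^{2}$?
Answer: $\frac{\sqrt{1662}}{4} \approx 10.192$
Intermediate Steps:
$Z{\left(G,M \right)} = \frac{63}{8}$ ($Z{\left(G,M \right)} = - \frac{9}{8} + \left(-3 + 0\right)^{2} = - \frac{9}{8} + \left(-3\right)^{2} = - \frac{9}{8} + 9 = \frac{63}{8}$)
$l{\left(a,X \right)} = 4 X$ ($l{\left(a,X \right)} = \frac{4 X a}{a} = 4 X$)
$\sqrt{Z{\left(-87,-119 \right)} + l{\left(-55,24 \right)}} = \sqrt{\frac{63}{8} + 4 \cdot 24} = \sqrt{\frac{63}{8} + 96} = \sqrt{\frac{831}{8}} = \frac{\sqrt{1662}}{4}$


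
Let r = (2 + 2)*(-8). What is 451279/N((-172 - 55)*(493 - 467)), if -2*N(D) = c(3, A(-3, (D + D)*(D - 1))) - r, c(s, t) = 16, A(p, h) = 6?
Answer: -451279/24 ≈ -18803.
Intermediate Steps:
r = -32 (r = 4*(-8) = -32)
N(D) = -24 (N(D) = -(16 - 1*(-32))/2 = -(16 + 32)/2 = -½*48 = -24)
451279/N((-172 - 55)*(493 - 467)) = 451279/(-24) = 451279*(-1/24) = -451279/24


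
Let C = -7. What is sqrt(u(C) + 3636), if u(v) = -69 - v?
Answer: sqrt(3574) ≈ 59.783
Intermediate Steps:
sqrt(u(C) + 3636) = sqrt((-69 - 1*(-7)) + 3636) = sqrt((-69 + 7) + 3636) = sqrt(-62 + 3636) = sqrt(3574)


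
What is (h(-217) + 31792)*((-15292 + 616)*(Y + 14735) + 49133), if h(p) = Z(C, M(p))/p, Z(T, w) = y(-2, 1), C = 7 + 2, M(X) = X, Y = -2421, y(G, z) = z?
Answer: -40207270349163/7 ≈ -5.7439e+12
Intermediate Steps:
C = 9
Z(T, w) = 1
h(p) = 1/p
(h(-217) + 31792)*((-15292 + 616)*(Y + 14735) + 49133) = (1/(-217) + 31792)*((-15292 + 616)*(-2421 + 14735) + 49133) = (-1/217 + 31792)*(-14676*12314 + 49133) = 6898863*(-180720264 + 49133)/217 = (6898863/217)*(-180671131) = -40207270349163/7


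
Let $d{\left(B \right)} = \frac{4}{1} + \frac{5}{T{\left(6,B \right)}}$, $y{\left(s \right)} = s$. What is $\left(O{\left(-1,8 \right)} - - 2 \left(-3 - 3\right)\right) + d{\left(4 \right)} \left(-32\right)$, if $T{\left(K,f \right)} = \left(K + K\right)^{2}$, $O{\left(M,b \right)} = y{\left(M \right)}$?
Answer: $- \frac{1279}{9} \approx -142.11$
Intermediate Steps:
$O{\left(M,b \right)} = M$
$T{\left(K,f \right)} = 4 K^{2}$ ($T{\left(K,f \right)} = \left(2 K\right)^{2} = 4 K^{2}$)
$d{\left(B \right)} = \frac{581}{144}$ ($d{\left(B \right)} = \frac{4}{1} + \frac{5}{4 \cdot 6^{2}} = 4 \cdot 1 + \frac{5}{4 \cdot 36} = 4 + \frac{5}{144} = \frac{581}{144}$)
$\left(O{\left(-1,8 \right)} - - 2 \left(-3 - 3\right)\right) + d{\left(4 \right)} \left(-32\right) = \left(-1 - - 2 \left(-3 - 3\right)\right) + \frac{581}{144} \left(-32\right) = \left(-1 - \left(-2\right) \left(-6\right)\right) - \frac{1162}{9} = \left(-1 - 12\right) - \frac{1162}{9} = -13 - \frac{1162}{9} = - \frac{1279}{9}$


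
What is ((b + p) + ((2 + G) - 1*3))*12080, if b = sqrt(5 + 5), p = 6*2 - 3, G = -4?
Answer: 48320 + 12080*sqrt(10) ≈ 86520.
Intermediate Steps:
p = 9 (p = 12 - 3 = 9)
b = sqrt(10) ≈ 3.1623
((b + p) + ((2 + G) - 1*3))*12080 = ((sqrt(10) + 9) + ((2 - 4) - 1*3))*12080 = ((9 + sqrt(10)) + (-2 - 3))*12080 = ((9 + sqrt(10)) - 5)*12080 = (4 + sqrt(10))*12080 = 48320 + 12080*sqrt(10)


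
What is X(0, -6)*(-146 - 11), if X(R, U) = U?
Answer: 942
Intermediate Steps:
X(0, -6)*(-146 - 11) = -6*(-146 - 11) = -6*(-157) = 942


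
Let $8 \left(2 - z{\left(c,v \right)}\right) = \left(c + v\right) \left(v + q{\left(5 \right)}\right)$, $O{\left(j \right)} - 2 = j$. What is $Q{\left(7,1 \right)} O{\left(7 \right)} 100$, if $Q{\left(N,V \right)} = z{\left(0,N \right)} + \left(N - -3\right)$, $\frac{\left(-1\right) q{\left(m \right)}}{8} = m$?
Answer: $\frac{73575}{2} \approx 36788.0$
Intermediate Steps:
$q{\left(m \right)} = - 8 m$
$O{\left(j \right)} = 2 + j$
$z{\left(c,v \right)} = 2 - \frac{\left(-40 + v\right) \left(c + v\right)}{8}$ ($z{\left(c,v \right)} = 2 - \frac{\left(c + v\right) \left(v - 40\right)}{8} = 2 - \frac{\left(c + v\right) \left(-40 + v\right)}{8} = 2 - \frac{\left(-40 + v\right) \left(c + v\right)}{8}$)
$Q{\left(N,V \right)} = 5 + 6 N - \frac{N^{2}}{8}$ ($Q{\left(N,V \right)} = \left(2 + 5 \cdot 0 + 5 N - \frac{N^{2}}{8} - 0 N\right) + \left(N - -3\right) = \left(2 + 0 + 5 N - \frac{N^{2}}{8} + 0\right) + \left(N + 3\right) = \left(2 + 5 N - \frac{N^{2}}{8}\right) + \left(3 + N\right) = 5 + 6 N - \frac{N^{2}}{8}$)
$Q{\left(7,1 \right)} O{\left(7 \right)} 100 = \left(5 + 6 \cdot 7 - \frac{7^{2}}{8}\right) \left(2 + 7\right) 100 = \left(5 + 42 - \frac{49}{8}\right) 9 \cdot 100 = \frac{327}{8} \cdot 9 \cdot 100 = \frac{2943}{8} \cdot 100 = \frac{73575}{2}$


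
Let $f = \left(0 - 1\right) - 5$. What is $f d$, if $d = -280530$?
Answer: $1683180$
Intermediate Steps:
$f = -6$ ($f = -1 - 5 = -6$)
$f d = \left(-6\right) \left(-280530\right) = 1683180$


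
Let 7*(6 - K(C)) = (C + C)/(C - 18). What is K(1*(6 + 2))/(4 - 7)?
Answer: -218/105 ≈ -2.0762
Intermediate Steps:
K(C) = 6 - 2*C/(7*(-18 + C)) (K(C) = 6 - (C + C)/(7*(C - 18)) = 6 - 2*C/(7*(-18 + C)))
K(1*(6 + 2))/(4 - 7) = (4*(-189 + 10*(1*(6 + 2)))/(7*(-18 + 1*(6 + 2))))/(4 - 7) = (4*(-189 + 10*(1*8))/(7*(-18 + 1*8)))/(-3) = -4*(-189 + 10*8)/(21*(-18 + 8)) = -4*(-189 + 80)/(21*(-10)) = -4*(-1)*(-109)/(21*10) = -1/3*218/35 = -218/105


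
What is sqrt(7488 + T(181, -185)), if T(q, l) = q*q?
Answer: sqrt(40249) ≈ 200.62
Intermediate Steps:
T(q, l) = q**2
sqrt(7488 + T(181, -185)) = sqrt(7488 + 181**2) = sqrt(7488 + 32761) = sqrt(40249)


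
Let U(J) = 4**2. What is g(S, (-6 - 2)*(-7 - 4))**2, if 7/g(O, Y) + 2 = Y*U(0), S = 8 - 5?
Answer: 49/1976836 ≈ 2.4787e-5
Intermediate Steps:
U(J) = 16
S = 3
g(O, Y) = 7/(-2 + 16*Y) (g(O, Y) = 7/(-2 + Y*16) = 7/(-2 + 16*Y))
g(S, (-6 - 2)*(-7 - 4))**2 = (7/(2*(-1 + 8*((-6 - 2)*(-7 - 4)))))**2 = (7/(2*(-1 + 8*(-8*(-11)))))**2 = (7/(2*(-1 + 8*88)))**2 = (7/(2*(-1 + 704)))**2 = ((7/2)/703)**2 = ((7/2)*(1/703))**2 = (7/1406)**2 = 49/1976836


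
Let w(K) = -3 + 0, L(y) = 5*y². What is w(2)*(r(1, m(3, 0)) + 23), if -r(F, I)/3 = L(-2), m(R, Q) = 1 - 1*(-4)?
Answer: 111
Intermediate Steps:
m(R, Q) = 5 (m(R, Q) = 1 + 4 = 5)
r(F, I) = -60 (r(F, I) = -15*(-2)² = -15*4 = -3*20 = -60)
w(K) = -3
w(2)*(r(1, m(3, 0)) + 23) = -3*(-60 + 23) = -3*(-37) = 111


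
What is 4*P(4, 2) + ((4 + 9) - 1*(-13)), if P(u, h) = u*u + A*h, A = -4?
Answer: 58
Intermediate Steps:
P(u, h) = u² - 4*h (P(u, h) = u*u - 4*h = u² - 4*h)
4*P(4, 2) + ((4 + 9) - 1*(-13)) = 4*(4² - 4*2) + ((4 + 9) - 1*(-13)) = 4*(16 - 8) + (13 + 13) = 4*8 + 26 = 32 + 26 = 58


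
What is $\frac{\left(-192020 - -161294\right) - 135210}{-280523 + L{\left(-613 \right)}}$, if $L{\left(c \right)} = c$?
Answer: $\frac{3457}{5857} \approx 0.59023$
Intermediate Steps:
$\frac{\left(-192020 - -161294\right) - 135210}{-280523 + L{\left(-613 \right)}} = \frac{\left(-192020 - -161294\right) - 135210}{-280523 - 613} = \frac{\left(-192020 + 161294\right) - 135210}{-281136} = \left(-30726 - 135210\right) \left(- \frac{1}{281136}\right) = \left(-165936\right) \left(- \frac{1}{281136}\right) = \frac{3457}{5857}$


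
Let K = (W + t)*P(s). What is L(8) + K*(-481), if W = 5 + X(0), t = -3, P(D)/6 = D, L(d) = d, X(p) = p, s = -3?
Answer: 17324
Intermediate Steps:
P(D) = 6*D
W = 5 (W = 5 + 0 = 5)
K = -36 (K = (5 - 3)*(6*(-3)) = 2*(-18) = -36)
L(8) + K*(-481) = 8 - 36*(-481) = 8 + 17316 = 17324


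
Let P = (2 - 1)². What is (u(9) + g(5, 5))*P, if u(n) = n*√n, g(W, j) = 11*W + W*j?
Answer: 107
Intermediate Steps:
u(n) = n^(3/2)
P = 1 (P = 1² = 1)
(u(9) + g(5, 5))*P = (9^(3/2) + 5*(11 + 5))*1 = (27 + 5*16)*1 = (27 + 80)*1 = 107*1 = 107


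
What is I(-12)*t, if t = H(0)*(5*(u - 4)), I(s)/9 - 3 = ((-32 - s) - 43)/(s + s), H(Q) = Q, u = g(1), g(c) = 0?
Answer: 0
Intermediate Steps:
u = 0
I(s) = 27 + 9*(-75 - s)/(2*s) (I(s) = 27 + 9*(((-32 - s) - 43)/(s + s)) = 27 + 9*((-75 - s)/((2*s))) = 27 + 9*((-75 - s)*(1/(2*s))) = 27 + 9*((-75 - s)/(2*s)) = 27 + 9*(-75 - s)/(2*s))
t = 0 (t = 0*(5*(0 - 4)) = 0*(5*(-4)) = 0*(-20) = 0)
I(-12)*t = ((45/2)*(-15 - 12)/(-12))*0 = ((45/2)*(-1/12)*(-27))*0 = (405/8)*0 = 0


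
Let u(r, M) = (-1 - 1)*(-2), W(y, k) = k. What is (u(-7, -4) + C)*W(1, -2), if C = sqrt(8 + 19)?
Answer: -8 - 6*sqrt(3) ≈ -18.392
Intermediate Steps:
u(r, M) = 4 (u(r, M) = -2*(-2) = 4)
C = 3*sqrt(3) (C = sqrt(27) = 3*sqrt(3) ≈ 5.1962)
(u(-7, -4) + C)*W(1, -2) = (4 + 3*sqrt(3))*(-2) = -8 - 6*sqrt(3)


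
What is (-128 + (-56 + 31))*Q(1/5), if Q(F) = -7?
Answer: 1071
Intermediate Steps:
(-128 + (-56 + 31))*Q(1/5) = (-128 + (-56 + 31))*(-7) = (-128 - 25)*(-7) = -153*(-7) = 1071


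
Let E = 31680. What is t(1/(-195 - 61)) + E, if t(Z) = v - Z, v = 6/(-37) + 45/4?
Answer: 300178021/9472 ≈ 31691.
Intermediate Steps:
v = 1641/148 (v = 6*(-1/37) + 45*(¼) = -6/37 + 45/4 = 1641/148 ≈ 11.088)
t(Z) = 1641/148 - Z
t(1/(-195 - 61)) + E = (1641/148 - 1/(-195 - 61)) + 31680 = (1641/148 - 1/(-256)) + 31680 = (1641/148 - 1*(-1/256)) + 31680 = (1641/148 + 1/256) + 31680 = 105061/9472 + 31680 = 300178021/9472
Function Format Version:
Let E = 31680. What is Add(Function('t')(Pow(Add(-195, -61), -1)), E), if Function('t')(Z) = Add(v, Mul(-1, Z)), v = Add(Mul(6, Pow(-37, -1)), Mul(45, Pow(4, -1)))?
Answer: Rational(300178021, 9472) ≈ 31691.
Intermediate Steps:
v = Rational(1641, 148) (v = Add(Mul(6, Rational(-1, 37)), Mul(45, Rational(1, 4))) = Add(Rational(-6, 37), Rational(45, 4)) = Rational(1641, 148) ≈ 11.088)
Function('t')(Z) = Add(Rational(1641, 148), Mul(-1, Z))
Add(Function('t')(Pow(Add(-195, -61), -1)), E) = Add(Add(Rational(1641, 148), Mul(-1, Pow(Add(-195, -61), -1))), 31680) = Add(Add(Rational(1641, 148), Mul(-1, Pow(-256, -1))), 31680) = Add(Add(Rational(1641, 148), Mul(-1, Rational(-1, 256))), 31680) = Add(Add(Rational(1641, 148), Rational(1, 256)), 31680) = Add(Rational(105061, 9472), 31680) = Rational(300178021, 9472)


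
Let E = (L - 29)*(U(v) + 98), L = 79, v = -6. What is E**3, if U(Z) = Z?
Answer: 97336000000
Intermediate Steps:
E = 4600 (E = (79 - 29)*(-6 + 98) = 50*92 = 4600)
E**3 = 4600**3 = 97336000000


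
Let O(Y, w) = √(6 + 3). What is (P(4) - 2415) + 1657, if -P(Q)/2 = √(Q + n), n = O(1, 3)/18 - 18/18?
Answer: -758 - √114/3 ≈ -761.56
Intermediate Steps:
O(Y, w) = 3 (O(Y, w) = √9 = 3)
n = -⅚ (n = 3/18 - 18/18 = 3*(1/18) - 18*1/18 = ⅙ - 1 = -⅚ ≈ -0.83333)
P(Q) = -2*√(-⅚ + Q) (P(Q) = -2*√(Q - ⅚) = -2*√(-⅚ + Q))
(P(4) - 2415) + 1657 = (-√(-30 + 36*4)/3 - 2415) + 1657 = (-√(-30 + 144)/3 - 2415) + 1657 = (-√114/3 - 2415) + 1657 = (-2415 - √114/3) + 1657 = -758 - √114/3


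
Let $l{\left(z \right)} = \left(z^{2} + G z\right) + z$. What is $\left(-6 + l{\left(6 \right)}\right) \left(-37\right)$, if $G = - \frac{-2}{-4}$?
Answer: $-1221$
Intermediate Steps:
$G = - \frac{1}{2}$ ($G = - \frac{\left(-2\right) \left(-1\right)}{4} = \left(-1\right) \frac{1}{2} = - \frac{1}{2} \approx -0.5$)
$l{\left(z \right)} = z^{2} + \frac{z}{2}$ ($l{\left(z \right)} = \left(z^{2} - \frac{z}{2}\right) + z = z^{2} + \frac{z}{2}$)
$\left(-6 + l{\left(6 \right)}\right) \left(-37\right) = \left(-6 + 6 \left(\frac{1}{2} + 6\right)\right) \left(-37\right) = \left(-6 + 6 \cdot \frac{13}{2}\right) \left(-37\right) = \left(-6 + 39\right) \left(-37\right) = 33 \left(-37\right) = -1221$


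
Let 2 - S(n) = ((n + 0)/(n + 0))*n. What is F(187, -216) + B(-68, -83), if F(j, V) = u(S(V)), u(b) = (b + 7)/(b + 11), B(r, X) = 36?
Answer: 8469/229 ≈ 36.983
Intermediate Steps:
S(n) = 2 - n (S(n) = 2 - (n + 0)/(n + 0)*n = 2 - n/n*n = 2 - n)
u(b) = (7 + b)/(11 + b)
F(j, V) = (9 - V)/(13 - V) (F(j, V) = (7 + (2 - V))/(11 + (2 - V)) = (9 - V)/(13 - V))
F(187, -216) + B(-68, -83) = (-9 - 216)/(-13 - 216) + 36 = -225/(-229) + 36 = -1/229*(-225) + 36 = 225/229 + 36 = 8469/229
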